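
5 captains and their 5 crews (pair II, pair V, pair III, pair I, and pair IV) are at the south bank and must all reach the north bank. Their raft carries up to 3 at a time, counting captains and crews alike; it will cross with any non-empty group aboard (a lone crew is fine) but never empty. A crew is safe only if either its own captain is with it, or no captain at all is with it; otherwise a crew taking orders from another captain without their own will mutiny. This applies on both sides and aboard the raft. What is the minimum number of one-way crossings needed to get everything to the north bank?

Counting alone: each trip to the north bank takes at most 3 across and each return brings at least 1 back, so after t trips out (and t−1 returns) at most 3t − (t−1) of the 10 are across; that first reaches 10 at t = 5, so at least 9 crossings are needed.
The safety rule pushes this higher. Following every safe sequence of crossings, the most of the 10 that can be at the north bank as the raft arrives there on crossing 9 is 9 — never all 10.
So no plan with fewer than 11 crossings exists, and this one achieves 11:
1. captain II and crew II cross → the north bank.
2. captain II crosses ← the south bank.
3. crew I, crew III, and crew V cross → the north bank.
4. crew II crosses ← the south bank.
5. captain I, captain III, and captain V cross → the north bank.
6. captain V and crew V cross ← the south bank.
7. captain II, captain IV, and captain V cross → the north bank.
8. crew III crosses ← the south bank.
9. crew II and crew V cross → the north bank.
10. crew II crosses ← the south bank.
11. crew II, crew III, and crew IV cross → the north bank.

11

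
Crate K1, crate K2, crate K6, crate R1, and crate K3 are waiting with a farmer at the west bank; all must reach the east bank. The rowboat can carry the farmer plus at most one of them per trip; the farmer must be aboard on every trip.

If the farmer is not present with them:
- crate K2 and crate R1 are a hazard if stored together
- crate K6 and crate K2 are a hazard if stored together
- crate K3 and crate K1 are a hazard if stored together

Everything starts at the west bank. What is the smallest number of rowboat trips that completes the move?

impossible

Whatever the first load, the items left behind include a forbidden pair without the farmer. No opening move is safe, so no plan exists.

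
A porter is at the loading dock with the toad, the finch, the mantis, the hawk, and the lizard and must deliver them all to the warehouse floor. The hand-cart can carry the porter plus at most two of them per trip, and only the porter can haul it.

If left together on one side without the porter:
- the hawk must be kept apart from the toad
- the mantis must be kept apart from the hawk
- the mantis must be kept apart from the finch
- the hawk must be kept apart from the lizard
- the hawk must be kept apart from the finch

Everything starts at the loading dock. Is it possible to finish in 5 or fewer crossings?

Counting alone: the porter can take at most 2 across per trip to the warehouse floor, so moving all 5 needs at least 3 loaded trips out, with a return between consecutive ones — at least 5 crossings.
The safety rule pushes this higher. Following every safe sequence of crossings, the most of the 5 that can be at the warehouse floor as the hand-cart arrives there on crossing 5 is 4 — never all 5.
So the move cannot be finished within 5 crossings. (The shortest complete plan takes 7:)
1. Porter goes to the warehouse floor with the finch and the hawk.
2. Porter goes back to the loading dock with the finch.
3. Porter goes to the warehouse floor with the finch and the toad.
4. Porter goes back to the loading dock with the hawk.
5. Porter goes to the warehouse floor with the lizard and the mantis.
6. Porter goes back to the loading dock with the finch.
7. Porter goes to the warehouse floor with the finch and the hawk.

No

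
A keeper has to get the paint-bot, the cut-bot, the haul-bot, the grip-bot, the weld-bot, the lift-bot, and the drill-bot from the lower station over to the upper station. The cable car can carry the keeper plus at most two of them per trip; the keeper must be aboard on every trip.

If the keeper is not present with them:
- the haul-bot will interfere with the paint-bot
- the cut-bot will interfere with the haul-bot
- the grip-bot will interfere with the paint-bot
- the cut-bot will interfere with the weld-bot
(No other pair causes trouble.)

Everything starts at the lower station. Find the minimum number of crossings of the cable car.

9

Counting alone: the keeper can take at most 2 across per trip to the upper station, so moving all 7 needs at least 4 loaded trips out, with a return between consecutive ones — at least 7 crossings.
The safety rule pushes this higher. Following every safe sequence of crossings, the most of the 7 that can be at the upper station as the cable car arrives there on crossing 7 is 6 — never all 7.
So no plan with fewer than 9 crossings exists, and this one achieves 9:
1. Keeper goes to the upper station with the cut-bot and the paint-bot.  [the lower station: the drill-bot, the grip-bot, the haul-bot, the lift-bot, the weld-bot | the upper station: the cut-bot, the paint-bot]
2. Keeper goes back to the lower station alone.  [the lower station: the drill-bot, the grip-bot, the haul-bot, the lift-bot, the weld-bot | the upper station: the cut-bot, the paint-bot]
3. Keeper goes to the upper station with the haul-bot.  [the lower station: the drill-bot, the grip-bot, the lift-bot, the weld-bot | the upper station: the cut-bot, the haul-bot, the paint-bot]
4. Keeper goes back to the lower station with the cut-bot and the paint-bot.  [the lower station: the cut-bot, the drill-bot, the grip-bot, the lift-bot, the paint-bot, the weld-bot | the upper station: the haul-bot]
5. Keeper goes to the upper station with the grip-bot and the weld-bot.  [the lower station: the cut-bot, the drill-bot, the lift-bot, the paint-bot | the upper station: the grip-bot, the haul-bot, the weld-bot]
6. Keeper goes back to the lower station alone.  [the lower station: the cut-bot, the drill-bot, the lift-bot, the paint-bot | the upper station: the grip-bot, the haul-bot, the weld-bot]
7. Keeper goes to the upper station with the drill-bot and the lift-bot.  [the lower station: the cut-bot, the paint-bot | the upper station: the drill-bot, the grip-bot, the haul-bot, the lift-bot, the weld-bot]
8. Keeper goes back to the lower station alone.  [the lower station: the cut-bot, the paint-bot | the upper station: the drill-bot, the grip-bot, the haul-bot, the lift-bot, the weld-bot]
9. Keeper goes to the upper station with the cut-bot and the paint-bot.  [the lower station: — | the upper station: the cut-bot, the drill-bot, the grip-bot, the haul-bot, the lift-bot, the paint-bot, the weld-bot]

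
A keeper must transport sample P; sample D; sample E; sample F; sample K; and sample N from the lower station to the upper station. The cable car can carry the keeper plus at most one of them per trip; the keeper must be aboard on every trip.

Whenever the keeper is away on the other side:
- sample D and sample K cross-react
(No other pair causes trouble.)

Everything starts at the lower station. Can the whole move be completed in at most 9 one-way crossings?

No

Counting alone: the keeper can take at most 1 across per trip to the upper station, so moving all 6 needs at least 6 loaded trips out, with a return between consecutive ones — at least 11 crossings.
Since 9 < 11, 9 crossings cannot be enough. (The shortest complete plan in fact takes 11:)
1. Keeper goes to the upper station with sample D.
2. Keeper goes back to the lower station alone.
3. Keeper goes to the upper station with sample P.
4. Keeper goes back to the lower station alone.
5. Keeper goes to the upper station with sample E.
6. Keeper goes back to the lower station alone.
7. Keeper goes to the upper station with sample F.
8. Keeper goes back to the lower station alone.
9. Keeper goes to the upper station with sample N.
10. Keeper goes back to the lower station alone.
11. Keeper goes to the upper station with sample K.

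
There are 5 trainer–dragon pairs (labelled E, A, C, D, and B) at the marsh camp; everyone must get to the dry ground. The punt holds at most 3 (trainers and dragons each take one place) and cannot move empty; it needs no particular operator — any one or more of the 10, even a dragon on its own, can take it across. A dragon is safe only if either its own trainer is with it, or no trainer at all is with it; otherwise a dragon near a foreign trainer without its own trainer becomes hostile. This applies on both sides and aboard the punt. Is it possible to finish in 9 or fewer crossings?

No

Counting alone: each trip to the dry ground takes at most 3 across and each return brings at least 1 back, so after t trips out (and t−1 returns) at most 3t − (t−1) of the 10 are across; that first reaches 10 at t = 5, so at least 9 crossings are needed.
The safety rule pushes this higher. Following every safe sequence of crossings, the most of the 10 that can be at the dry ground as the punt arrives there on crossing 9 is 9 — never all 10.
So the move cannot be finished within 9 crossings. (The shortest complete plan takes 11:)
1. dragon E and trainer E cross → the dry ground.
2. trainer E crosses ← the marsh camp.
3. dragon A, dragon C, and dragon D cross → the dry ground.
4. dragon E crosses ← the marsh camp.
5. trainer A, trainer C, and trainer D cross → the dry ground.
6. dragon A and trainer A cross ← the marsh camp.
7. trainer A, trainer B, and trainer E cross → the dry ground.
8. dragon C crosses ← the marsh camp.
9. dragon A and dragon E cross → the dry ground.
10. dragon E crosses ← the marsh camp.
11. dragon B, dragon C, and dragon E cross → the dry ground.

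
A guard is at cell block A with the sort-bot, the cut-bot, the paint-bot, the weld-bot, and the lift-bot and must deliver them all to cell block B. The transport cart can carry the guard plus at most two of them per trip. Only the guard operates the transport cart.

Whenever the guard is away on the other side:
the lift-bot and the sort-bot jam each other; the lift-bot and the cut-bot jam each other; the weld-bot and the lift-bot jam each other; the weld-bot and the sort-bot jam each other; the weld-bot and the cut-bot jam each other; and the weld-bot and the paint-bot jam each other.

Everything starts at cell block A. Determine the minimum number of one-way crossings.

7

Counting alone: the guard can take at most 2 across per trip to cell block B, so moving all 5 needs at least 3 loaded trips out, with a return between consecutive ones — at least 5 crossings.
The safety rule pushes this higher. Following every safe sequence of crossings, the most of the 5 that can be at cell block B as the transport cart arrives there on crossing 5 is 4 — never all 5.
So no plan with fewer than 7 crossings exists, and this one achieves 7:
1. Guard goes to cell block B with the lift-bot and the weld-bot.
2. Guard goes back to cell block A with the weld-bot.
3. Guard goes to cell block B with the paint-bot and the weld-bot.
4. Guard goes back to cell block A with the weld-bot.
5. Guard goes to cell block B with the cut-bot and the sort-bot.
6. Guard goes back to cell block A with the lift-bot.
7. Guard goes to cell block B with the lift-bot and the weld-bot.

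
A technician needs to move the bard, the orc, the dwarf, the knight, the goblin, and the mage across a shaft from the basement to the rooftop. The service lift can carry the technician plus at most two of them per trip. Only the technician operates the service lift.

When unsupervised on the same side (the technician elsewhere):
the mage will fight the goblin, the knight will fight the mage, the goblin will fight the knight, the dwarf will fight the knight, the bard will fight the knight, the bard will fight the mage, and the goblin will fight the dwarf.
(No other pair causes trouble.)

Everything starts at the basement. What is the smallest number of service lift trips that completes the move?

Whatever the first load, the items left behind include a forbidden pair without the technician. No opening move is safe, so no plan exists.

impossible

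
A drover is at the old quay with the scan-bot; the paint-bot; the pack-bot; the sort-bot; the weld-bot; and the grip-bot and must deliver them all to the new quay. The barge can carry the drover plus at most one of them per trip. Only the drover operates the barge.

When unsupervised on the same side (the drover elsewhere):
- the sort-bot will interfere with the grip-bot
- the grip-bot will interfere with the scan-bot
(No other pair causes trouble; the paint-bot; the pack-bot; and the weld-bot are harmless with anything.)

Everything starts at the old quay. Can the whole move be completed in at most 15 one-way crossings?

Yes — this plan uses 13 crossings (≤ 15):
1. Drover goes to the new quay with the grip-bot.  [the old quay: the pack-bot, the paint-bot, the scan-bot, the sort-bot, the weld-bot | the new quay: the grip-bot]
2. Drover goes back to the old quay alone.  [the old quay: the pack-bot, the paint-bot, the scan-bot, the sort-bot, the weld-bot | the new quay: the grip-bot]
3. Drover goes to the new quay with the scan-bot.  [the old quay: the pack-bot, the paint-bot, the sort-bot, the weld-bot | the new quay: the grip-bot, the scan-bot]
4. Drover goes back to the old quay with the grip-bot.  [the old quay: the grip-bot, the pack-bot, the paint-bot, the sort-bot, the weld-bot | the new quay: the scan-bot]
5. Drover goes to the new quay with the sort-bot.  [the old quay: the grip-bot, the pack-bot, the paint-bot, the weld-bot | the new quay: the scan-bot, the sort-bot]
6. Drover goes back to the old quay alone.  [the old quay: the grip-bot, the pack-bot, the paint-bot, the weld-bot | the new quay: the scan-bot, the sort-bot]
7. Drover goes to the new quay with the paint-bot.  [the old quay: the grip-bot, the pack-bot, the weld-bot | the new quay: the paint-bot, the scan-bot, the sort-bot]
8. Drover goes back to the old quay alone.  [the old quay: the grip-bot, the pack-bot, the weld-bot | the new quay: the paint-bot, the scan-bot, the sort-bot]
9. Drover goes to the new quay with the pack-bot.  [the old quay: the grip-bot, the weld-bot | the new quay: the pack-bot, the paint-bot, the scan-bot, the sort-bot]
10. Drover goes back to the old quay alone.  [the old quay: the grip-bot, the weld-bot | the new quay: the pack-bot, the paint-bot, the scan-bot, the sort-bot]
11. Drover goes to the new quay with the weld-bot.  [the old quay: the grip-bot | the new quay: the pack-bot, the paint-bot, the scan-bot, the sort-bot, the weld-bot]
12. Drover goes back to the old quay alone.  [the old quay: the grip-bot | the new quay: the pack-bot, the paint-bot, the scan-bot, the sort-bot, the weld-bot]
13. Drover goes to the new quay with the grip-bot.  [the old quay: — | the new quay: the grip-bot, the pack-bot, the paint-bot, the scan-bot, the sort-bot, the weld-bot]

Yes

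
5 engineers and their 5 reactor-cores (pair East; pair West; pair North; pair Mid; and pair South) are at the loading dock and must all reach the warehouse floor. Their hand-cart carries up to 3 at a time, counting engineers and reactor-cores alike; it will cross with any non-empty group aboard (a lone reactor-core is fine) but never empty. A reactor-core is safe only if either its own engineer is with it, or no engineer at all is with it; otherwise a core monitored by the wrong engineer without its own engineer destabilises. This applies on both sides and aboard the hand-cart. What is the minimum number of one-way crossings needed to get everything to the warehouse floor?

11

Counting alone: each trip to the warehouse floor takes at most 3 across and each return brings at least 1 back, so after t trips out (and t−1 returns) at most 3t − (t−1) of the 10 are across; that first reaches 10 at t = 5, so at least 9 crossings are needed.
The safety rule pushes this higher. Following every safe sequence of crossings, the most of the 10 that can be at the warehouse floor as the hand-cart arrives there on crossing 9 is 9 — never all 10.
So no plan with fewer than 11 crossings exists, and this one achieves 11:
1. engineer East and reactor-core East cross → the warehouse floor.
2. engineer East crosses ← the loading dock.
3. reactor-core Mid, reactor-core North, and reactor-core West cross → the warehouse floor.
4. reactor-core East crosses ← the loading dock.
5. engineer Mid, engineer North, and engineer West cross → the warehouse floor.
6. engineer West and reactor-core West cross ← the loading dock.
7. engineer East, engineer South, and engineer West cross → the warehouse floor.
8. reactor-core North crosses ← the loading dock.
9. reactor-core East and reactor-core West cross → the warehouse floor.
10. reactor-core East crosses ← the loading dock.
11. reactor-core East, reactor-core North, and reactor-core South cross → the warehouse floor.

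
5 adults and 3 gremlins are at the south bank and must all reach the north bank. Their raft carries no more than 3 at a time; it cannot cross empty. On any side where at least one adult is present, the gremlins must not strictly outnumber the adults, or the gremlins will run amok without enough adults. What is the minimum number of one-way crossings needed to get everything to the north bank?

7

Counting alone: each trip to the north bank takes at most 3 across and each return brings at least 1 back, so after t trips out (and t−1 returns) at most 3t − (t−1) of the 8 are across; that first reaches 8 at t = 4, so at least 7 crossings are needed.
The plan below uses exactly 7 crossings, so it is optimal:
1. 2 gremlins → the north bank.  (the south bank: 5A 1G; the north bank: 0A 2G)
2. 1 gremlin ← the south bank.  (the south bank: 5A 2G; the north bank: 0A 1G)
3. 2 adults and 1 gremlin → the north bank.  (the south bank: 3A 1G; the north bank: 2A 2G)
4. 1 gremlin ← the south bank.  (the south bank: 3A 2G; the north bank: 2A 1G)
5. 1 adult and 2 gremlins → the north bank.  (the south bank: 2A 0G; the north bank: 3A 3G)
6. 1 gremlin ← the south bank.  (the south bank: 2A 1G; the north bank: 3A 2G)
7. 2 adults and 1 gremlin → the north bank.  (the south bank: 0A 0G; the north bank: 5A 3G)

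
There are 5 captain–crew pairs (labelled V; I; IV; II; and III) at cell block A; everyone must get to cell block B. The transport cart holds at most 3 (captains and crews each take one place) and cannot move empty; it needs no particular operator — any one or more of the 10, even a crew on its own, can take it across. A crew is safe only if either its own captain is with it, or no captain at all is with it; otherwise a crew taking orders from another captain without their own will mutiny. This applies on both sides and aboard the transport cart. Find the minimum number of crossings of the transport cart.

11

Counting alone: each trip to cell block B takes at most 3 across and each return brings at least 1 back, so after t trips out (and t−1 returns) at most 3t − (t−1) of the 10 are across; that first reaches 10 at t = 5, so at least 9 crossings are needed.
The safety rule pushes this higher. Following every safe sequence of crossings, the most of the 10 that can be at cell block B as the transport cart arrives there on crossing 9 is 9 — never all 10.
So no plan with fewer than 11 crossings exists, and this one achieves 11:
1. captain V and crew V cross → cell block B.
2. captain V crosses ← cell block A.
3. crew I, crew II, and crew IV cross → cell block B.
4. crew V crosses ← cell block A.
5. captain I, captain II, and captain IV cross → cell block B.
6. captain I and crew I cross ← cell block A.
7. captain I, captain III, and captain V cross → cell block B.
8. crew IV crosses ← cell block A.
9. crew I and crew V cross → cell block B.
10. crew V crosses ← cell block A.
11. crew III, crew IV, and crew V cross → cell block B.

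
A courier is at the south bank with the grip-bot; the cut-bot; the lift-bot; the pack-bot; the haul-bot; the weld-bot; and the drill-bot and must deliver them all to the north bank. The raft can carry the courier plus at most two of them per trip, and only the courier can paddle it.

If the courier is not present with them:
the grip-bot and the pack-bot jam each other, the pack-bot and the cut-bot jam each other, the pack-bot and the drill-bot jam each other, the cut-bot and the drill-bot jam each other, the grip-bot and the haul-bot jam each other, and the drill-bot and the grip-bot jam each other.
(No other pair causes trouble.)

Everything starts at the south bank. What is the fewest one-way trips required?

impossible

Whatever the first load, the items left behind include a forbidden pair without the courier. No opening move is safe, so no plan exists.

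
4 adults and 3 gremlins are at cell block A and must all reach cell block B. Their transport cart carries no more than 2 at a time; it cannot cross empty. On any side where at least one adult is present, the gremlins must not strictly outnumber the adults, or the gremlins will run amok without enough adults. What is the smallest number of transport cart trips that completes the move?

Counting alone: each trip to cell block B takes at most 2 across and each return brings at least 1 back, so after t trips out (and t−1 returns) at most 2t − (t−1) of the 7 are across; that first reaches 7 at t = 6, so at least 11 crossings are needed.
The plan below uses exactly 11 crossings, so it is optimal:
1. 2 gremlins → cell block B.  (cell block A: 4A 1G; cell block B: 0A 2G)
2. 1 gremlin ← cell block A.  (cell block A: 4A 2G; cell block B: 0A 1G)
3. 2 gremlins → cell block B.  (cell block A: 4A 0G; cell block B: 0A 3G)
4. 1 gremlin ← cell block A.  (cell block A: 4A 1G; cell block B: 0A 2G)
5. 2 adults → cell block B.  (cell block A: 2A 1G; cell block B: 2A 2G)
6. 1 gremlin ← cell block A.  (cell block A: 2A 2G; cell block B: 2A 1G)
7. 1 adult and 1 gremlin → cell block B.  (cell block A: 1A 1G; cell block B: 3A 2G)
8. 1 adult ← cell block A.  (cell block A: 2A 1G; cell block B: 2A 2G)
9. 1 adult and 1 gremlin → cell block B.  (cell block A: 1A 0G; cell block B: 3A 3G)
10. 1 gremlin ← cell block A.  (cell block A: 1A 1G; cell block B: 3A 2G)
11. 1 adult and 1 gremlin → cell block B.  (cell block A: 0A 0G; cell block B: 4A 3G)

11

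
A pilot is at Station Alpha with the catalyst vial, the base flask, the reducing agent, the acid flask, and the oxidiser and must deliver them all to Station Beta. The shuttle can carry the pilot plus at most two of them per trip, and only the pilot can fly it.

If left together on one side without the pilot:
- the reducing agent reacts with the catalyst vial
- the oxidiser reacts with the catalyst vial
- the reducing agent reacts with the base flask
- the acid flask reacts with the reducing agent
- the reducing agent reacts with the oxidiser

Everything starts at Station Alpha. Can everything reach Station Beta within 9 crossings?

Yes

Yes — this plan uses 7 crossings (≤ 9):
1. Pilot goes to Station Beta with the catalyst vial and the reducing agent.  [Station Alpha: the acid flask, the base flask, the oxidiser | Station Beta: the catalyst vial, the reducing agent]
2. Pilot goes back to Station Alpha with the catalyst vial.  [Station Alpha: the acid flask, the base flask, the catalyst vial, the oxidiser | Station Beta: the reducing agent]
3. Pilot goes to Station Beta with the base flask and the catalyst vial.  [Station Alpha: the acid flask, the oxidiser | Station Beta: the base flask, the catalyst vial, the reducing agent]
4. Pilot goes back to Station Alpha with the reducing agent.  [Station Alpha: the acid flask, the oxidiser, the reducing agent | Station Beta: the base flask, the catalyst vial]
5. Pilot goes to Station Beta with the acid flask and the reducing agent.  [Station Alpha: the oxidiser | Station Beta: the acid flask, the base flask, the catalyst vial, the reducing agent]
6. Pilot goes back to Station Alpha with the reducing agent.  [Station Alpha: the oxidiser, the reducing agent | Station Beta: the acid flask, the base flask, the catalyst vial]
7. Pilot goes to Station Beta with the oxidiser and the reducing agent.  [Station Alpha: — | Station Beta: the acid flask, the base flask, the catalyst vial, the oxidiser, the reducing agent]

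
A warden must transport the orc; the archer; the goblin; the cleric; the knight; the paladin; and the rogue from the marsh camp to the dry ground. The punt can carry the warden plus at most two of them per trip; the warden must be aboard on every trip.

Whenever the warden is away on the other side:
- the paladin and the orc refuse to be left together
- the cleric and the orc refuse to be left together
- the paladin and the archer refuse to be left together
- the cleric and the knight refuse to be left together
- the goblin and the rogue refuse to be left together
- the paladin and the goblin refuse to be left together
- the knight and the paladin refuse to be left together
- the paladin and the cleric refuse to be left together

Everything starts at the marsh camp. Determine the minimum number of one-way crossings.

impossible

Whatever the first load, the items left behind include a forbidden pair without the warden. No opening move is safe, so no plan exists.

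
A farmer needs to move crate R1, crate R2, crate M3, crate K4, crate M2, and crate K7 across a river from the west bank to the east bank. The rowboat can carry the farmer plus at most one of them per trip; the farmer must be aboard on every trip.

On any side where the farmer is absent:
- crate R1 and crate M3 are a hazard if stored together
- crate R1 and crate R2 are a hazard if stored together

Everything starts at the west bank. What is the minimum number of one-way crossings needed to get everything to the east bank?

Counting alone: the farmer can take at most 1 across per trip to the east bank, so moving all 6 needs at least 6 loaded trips out, with a return between consecutive ones — at least 11 crossings.
The safety rule pushes this higher. Following every safe sequence of crossings, the most of the 6 that can be at the east bank as the rowboat arrives there on crossing 11 is 5 — never all 6.
So no plan with fewer than 13 crossings exists, and this one achieves 13:
1. Farmer goes to the east bank with crate R1.
2. Farmer goes back to the west bank alone.
3. Farmer goes to the east bank with crate R2.
4. Farmer goes back to the west bank with crate R1.
5. Farmer goes to the east bank with crate M3.
6. Farmer goes back to the west bank alone.
7. Farmer goes to the east bank with crate K4.
8. Farmer goes back to the west bank alone.
9. Farmer goes to the east bank with crate M2.
10. Farmer goes back to the west bank alone.
11. Farmer goes to the east bank with crate K7.
12. Farmer goes back to the west bank alone.
13. Farmer goes to the east bank with crate R1.

13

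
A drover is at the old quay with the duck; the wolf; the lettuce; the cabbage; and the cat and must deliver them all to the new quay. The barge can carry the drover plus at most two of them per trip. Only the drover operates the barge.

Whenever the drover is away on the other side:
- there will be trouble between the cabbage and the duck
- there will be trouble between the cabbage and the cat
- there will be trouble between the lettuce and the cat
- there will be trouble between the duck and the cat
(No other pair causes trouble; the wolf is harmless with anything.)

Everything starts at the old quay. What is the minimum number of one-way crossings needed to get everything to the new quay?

7

Counting alone: the drover can take at most 2 across per trip to the new quay, so moving all 5 needs at least 3 loaded trips out, with a return between consecutive ones — at least 5 crossings.
The safety rule pushes this higher. Following every safe sequence of crossings, the most of the 5 that can be at the new quay as the barge arrives there on crossing 5 is 4 — never all 5.
So no plan with fewer than 7 crossings exists, and this one achieves 7:
1. Drover goes to the new quay with the cat and the duck.
2. Drover goes back to the old quay with the duck.
3. Drover goes to the new quay with the duck and the wolf.
4. Drover goes back to the old quay with the duck.
5. Drover goes to the new quay with the duck and the lettuce.
6. Drover goes back to the old quay with the cat.
7. Drover goes to the new quay with the cabbage and the cat.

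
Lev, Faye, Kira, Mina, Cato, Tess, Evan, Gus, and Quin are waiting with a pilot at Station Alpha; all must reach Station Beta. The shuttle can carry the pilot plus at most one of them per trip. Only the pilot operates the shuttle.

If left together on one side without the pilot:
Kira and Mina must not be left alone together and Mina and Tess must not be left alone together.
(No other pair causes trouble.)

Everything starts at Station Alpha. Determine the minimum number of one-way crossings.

Counting alone: the pilot can take at most 1 across per trip to Station Beta, so moving all 9 needs at least 9 loaded trips out, with a return between consecutive ones — at least 17 crossings.
The safety rule pushes this higher. Following every safe sequence of crossings, the most of the 9 that can be at Station Beta as the shuttle arrives there on crossing 17 is 8 — never all 9.
So no plan with fewer than 19 crossings exists, and this one achieves 19:
1. Pilot goes to Station Beta with Mina.
2. Pilot goes back to Station Alpha alone.
3. Pilot goes to Station Beta with Lev.
4. Pilot goes back to Station Alpha alone.
5. Pilot goes to Station Beta with Faye.
6. Pilot goes back to Station Alpha alone.
7. Pilot goes to Station Beta with Kira.
8. Pilot goes back to Station Alpha with Mina.
9. Pilot goes to Station Beta with Tess.
10. Pilot goes back to Station Alpha alone.
11. Pilot goes to Station Beta with Cato.
12. Pilot goes back to Station Alpha alone.
13. Pilot goes to Station Beta with Evan.
14. Pilot goes back to Station Alpha alone.
15. Pilot goes to Station Beta with Gus.
16. Pilot goes back to Station Alpha alone.
17. Pilot goes to Station Beta with Quin.
18. Pilot goes back to Station Alpha alone.
19. Pilot goes to Station Beta with Mina.

19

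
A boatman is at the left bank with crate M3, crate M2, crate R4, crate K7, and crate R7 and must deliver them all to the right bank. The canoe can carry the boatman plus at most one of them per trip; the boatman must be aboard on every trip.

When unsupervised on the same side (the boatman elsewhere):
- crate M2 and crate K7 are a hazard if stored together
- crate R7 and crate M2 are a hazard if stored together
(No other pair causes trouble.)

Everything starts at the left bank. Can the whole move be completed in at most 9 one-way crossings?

Counting alone: the boatman can take at most 1 across per trip to the right bank, so moving all 5 needs at least 5 loaded trips out, with a return between consecutive ones — at least 9 crossings.
The safety rule pushes this higher. Following every safe sequence of crossings, the most of the 5 that can be at the right bank as the canoe arrives there on crossing 9 is 4 — never all 5.
So the move cannot be finished within 9 crossings. (The shortest complete plan takes 11:)
1. Boatman goes to the right bank with crate M2.  [the left bank: crate K7, crate M3, crate R4, crate R7 | the right bank: crate M2]
2. Boatman goes back to the left bank alone.  [the left bank: crate K7, crate M3, crate R4, crate R7 | the right bank: crate M2]
3. Boatman goes to the right bank with crate M3.  [the left bank: crate K7, crate R4, crate R7 | the right bank: crate M2, crate M3]
4. Boatman goes back to the left bank alone.  [the left bank: crate K7, crate R4, crate R7 | the right bank: crate M2, crate M3]
5. Boatman goes to the right bank with crate R4.  [the left bank: crate K7, crate R7 | the right bank: crate M2, crate M3, crate R4]
6. Boatman goes back to the left bank alone.  [the left bank: crate K7, crate R7 | the right bank: crate M2, crate M3, crate R4]
7. Boatman goes to the right bank with crate K7.  [the left bank: crate R7 | the right bank: crate K7, crate M2, crate M3, crate R4]
8. Boatman goes back to the left bank with crate M2.  [the left bank: crate M2, crate R7 | the right bank: crate K7, crate M3, crate R4]
9. Boatman goes to the right bank with crate R7.  [the left bank: crate M2 | the right bank: crate K7, crate M3, crate R4, crate R7]
10. Boatman goes back to the left bank alone.  [the left bank: crate M2 | the right bank: crate K7, crate M3, crate R4, crate R7]
11. Boatman goes to the right bank with crate M2.  [the left bank: — | the right bank: crate K7, crate M2, crate M3, crate R4, crate R7]

No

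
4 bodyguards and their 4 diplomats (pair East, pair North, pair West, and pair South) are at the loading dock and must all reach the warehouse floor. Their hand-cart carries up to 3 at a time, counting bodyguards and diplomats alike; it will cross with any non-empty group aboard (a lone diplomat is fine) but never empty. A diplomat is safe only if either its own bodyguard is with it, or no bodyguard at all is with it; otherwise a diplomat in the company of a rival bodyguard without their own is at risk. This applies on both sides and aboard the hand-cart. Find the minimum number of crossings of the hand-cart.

9

Counting alone: each trip to the warehouse floor takes at most 3 across and each return brings at least 1 back, so after t trips out (and t−1 returns) at most 3t − (t−1) of the 8 are across; that first reaches 8 at t = 4, so at least 7 crossings are needed.
The safety rule pushes this higher. Following every safe sequence of crossings, the most of the 8 that can be at the warehouse floor as the hand-cart arrives there on crossing 7 is 7 — never all 8.
So no plan with fewer than 9 crossings exists, and this one achieves 9:
1. bodyguard East and diplomat East cross → the warehouse floor.
2. bodyguard East crosses ← the loading dock.
3. bodyguard East, bodyguard North, and diplomat North cross → the warehouse floor.
4. bodyguard East and diplomat East cross ← the loading dock.
5. bodyguard East, bodyguard South, and bodyguard West cross → the warehouse floor.
6. diplomat North crosses ← the loading dock.
7. diplomat East and diplomat North cross → the warehouse floor.
8. diplomat East crosses ← the loading dock.
9. diplomat East, diplomat South, and diplomat West cross → the warehouse floor.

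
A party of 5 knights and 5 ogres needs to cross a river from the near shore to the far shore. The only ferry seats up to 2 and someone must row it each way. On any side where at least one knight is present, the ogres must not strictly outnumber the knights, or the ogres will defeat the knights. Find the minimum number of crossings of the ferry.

Following every safe sequence of crossings from the start, the most of the 10 that can be at the far shore as the ferry arrives there on crossings 1, 3, 5, 7 is 2, 3, 4, 5 respectively; the best ever achieved is 5 of 10.
From crossing 9 on, no configuration arises that was not already reachable earlier: only 13 distinct safe configurations (who is on which side, and where the ferry is) can ever be reached, none of them has everyone across, and every continuation just revisits them. They are: 0 knights + 0 ogres across (ferry back at the start); 0 knights + 1 ogre across (ferry there); 0 knights + 1 ogre across (ferry back at the start); 0 knights + 2 ogres across (ferry there); 0 knights + 2 ogres across (ferry back at the start); 0 knights + 3 ogres across (ferry there); 0 knights + 3 ogres across (ferry back at the start); 0 knights + 4 ogres across (ferry there); 0 knights + 4 ogres across (ferry back at the start); 0 knights + 5 ogres across (ferry there); 1 knight + 1 ogre across (ferry there); 1 knight + 1 ogre across (ferry back at the start); 2 knights + 2 ogres across (ferry there). So no valid plan exists.

impossible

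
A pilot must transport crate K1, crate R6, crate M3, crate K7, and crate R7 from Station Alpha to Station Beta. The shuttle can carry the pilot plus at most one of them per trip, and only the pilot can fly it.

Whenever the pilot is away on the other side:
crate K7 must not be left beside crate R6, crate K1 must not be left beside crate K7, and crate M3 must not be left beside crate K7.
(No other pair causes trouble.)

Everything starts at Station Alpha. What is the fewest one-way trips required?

Following every safe sequence of crossings from the start, the most of the 5 that can be at Station Beta as the shuttle arrives there on crossings 1, 3, 5 is 1, 2, 3 respectively; the best ever achieved is 3 of 5.
From crossing 7 on, no configuration arises that was not already reachable earlier: only 18 distinct safe configurations (who is on which side, and where the shuttle is) can ever be reached, none of them has everyone across, and every continuation just revisits them. So no valid plan exists.

impossible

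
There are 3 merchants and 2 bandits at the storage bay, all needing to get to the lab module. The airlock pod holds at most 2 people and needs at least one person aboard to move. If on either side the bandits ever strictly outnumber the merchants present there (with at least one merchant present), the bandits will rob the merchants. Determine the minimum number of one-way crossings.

Counting alone: each trip to the lab module takes at most 2 across and each return brings at least 1 back, so after t trips out (and t−1 returns) at most 2t − (t−1) of the 5 are across; that first reaches 5 at t = 4, so at least 7 crossings are needed.
The plan below uses exactly 7 crossings, so it is optimal:
1. 2 bandits → the lab module.  (the storage bay: 3M 0B; the lab module: 0M 2B)
2. 1 bandit ← the storage bay.  (the storage bay: 3M 1B; the lab module: 0M 1B)
3. 2 merchants → the lab module.  (the storage bay: 1M 1B; the lab module: 2M 1B)
4. 1 merchant ← the storage bay.  (the storage bay: 2M 1B; the lab module: 1M 1B)
5. 1 merchant and 1 bandit → the lab module.  (the storage bay: 1M 0B; the lab module: 2M 2B)
6. 1 bandit ← the storage bay.  (the storage bay: 1M 1B; the lab module: 2M 1B)
7. 1 merchant and 1 bandit → the lab module.  (the storage bay: 0M 0B; the lab module: 3M 2B)

7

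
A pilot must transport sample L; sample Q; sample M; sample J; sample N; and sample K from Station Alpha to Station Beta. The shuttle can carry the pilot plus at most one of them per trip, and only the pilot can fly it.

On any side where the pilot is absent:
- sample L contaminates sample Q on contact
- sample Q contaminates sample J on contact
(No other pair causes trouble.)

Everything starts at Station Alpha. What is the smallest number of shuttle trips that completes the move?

Counting alone: the pilot can take at most 1 across per trip to Station Beta, so moving all 6 needs at least 6 loaded trips out, with a return between consecutive ones — at least 11 crossings.
The safety rule pushes this higher. Following every safe sequence of crossings, the most of the 6 that can be at Station Beta as the shuttle arrives there on crossing 11 is 5 — never all 6.
So no plan with fewer than 13 crossings exists, and this one achieves 13:
1. Pilot goes to Station Beta with sample Q.  [Station Alpha: sample J, sample K, sample L, sample M, sample N | Station Beta: sample Q]
2. Pilot goes back to Station Alpha alone.  [Station Alpha: sample J, sample K, sample L, sample M, sample N | Station Beta: sample Q]
3. Pilot goes to Station Beta with sample L.  [Station Alpha: sample J, sample K, sample M, sample N | Station Beta: sample L, sample Q]
4. Pilot goes back to Station Alpha with sample Q.  [Station Alpha: sample J, sample K, sample M, sample N, sample Q | Station Beta: sample L]
5. Pilot goes to Station Beta with sample J.  [Station Alpha: sample K, sample M, sample N, sample Q | Station Beta: sample J, sample L]
6. Pilot goes back to Station Alpha alone.  [Station Alpha: sample K, sample M, sample N, sample Q | Station Beta: sample J, sample L]
7. Pilot goes to Station Beta with sample M.  [Station Alpha: sample K, sample N, sample Q | Station Beta: sample J, sample L, sample M]
8. Pilot goes back to Station Alpha alone.  [Station Alpha: sample K, sample N, sample Q | Station Beta: sample J, sample L, sample M]
9. Pilot goes to Station Beta with sample N.  [Station Alpha: sample K, sample Q | Station Beta: sample J, sample L, sample M, sample N]
10. Pilot goes back to Station Alpha alone.  [Station Alpha: sample K, sample Q | Station Beta: sample J, sample L, sample M, sample N]
11. Pilot goes to Station Beta with sample K.  [Station Alpha: sample Q | Station Beta: sample J, sample K, sample L, sample M, sample N]
12. Pilot goes back to Station Alpha alone.  [Station Alpha: sample Q | Station Beta: sample J, sample K, sample L, sample M, sample N]
13. Pilot goes to Station Beta with sample Q.  [Station Alpha: — | Station Beta: sample J, sample K, sample L, sample M, sample N, sample Q]

13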